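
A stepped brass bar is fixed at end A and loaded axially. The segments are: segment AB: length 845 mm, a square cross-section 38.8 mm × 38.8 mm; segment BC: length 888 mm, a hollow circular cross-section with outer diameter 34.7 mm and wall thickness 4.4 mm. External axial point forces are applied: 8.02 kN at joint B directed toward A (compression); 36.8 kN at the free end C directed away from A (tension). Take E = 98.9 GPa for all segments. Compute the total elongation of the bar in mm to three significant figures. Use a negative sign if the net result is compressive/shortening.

0.952 mm

Internal axial forces (sectioning from the free end, tension +): N_BC = 36.8 kN, N_AB = 28.78 kN.
A_AB = 1505 mm².
A_BC = 418.8 mm².
δ_AB = 28780·845/(1505·98900) = 0.1633 mm
δ_BC = 36800·888/(418.8·98900) = 0.7889 mm
δ = Σδ_i = 0.9522 mm.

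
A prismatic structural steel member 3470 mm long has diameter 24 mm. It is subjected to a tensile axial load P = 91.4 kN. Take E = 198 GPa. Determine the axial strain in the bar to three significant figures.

A = 452.4 mm².
σ = N/A = 202 MPa; ε = σ/E = 202/198000 = 1.020e-03.

0.00102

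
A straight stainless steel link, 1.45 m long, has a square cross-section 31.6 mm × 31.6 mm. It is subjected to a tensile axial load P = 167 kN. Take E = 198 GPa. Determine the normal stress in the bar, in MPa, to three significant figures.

167 MPa

A = 998.6 mm².
σ = N/A = 167000/998.6 = 167.2 MPa.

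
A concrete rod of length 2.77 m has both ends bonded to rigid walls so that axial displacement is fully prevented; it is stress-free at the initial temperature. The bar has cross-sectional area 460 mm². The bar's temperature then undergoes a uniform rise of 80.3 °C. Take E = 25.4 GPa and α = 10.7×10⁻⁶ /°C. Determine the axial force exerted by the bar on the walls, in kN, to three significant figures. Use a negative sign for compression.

-10.0 kN

Free thermal expansion αLΔT = 10.7e-6 · 2770 · 80.3 = 2.38 mm.
The walls impose strain ε = −(2.38)/2770 = -8.5921e-04; σ = Eε = 25400 · -8.5921e-04 = -21.82 MPa.
Wall reaction R = σ·A = -21.82·460 = -10040 N = -10.04 kN.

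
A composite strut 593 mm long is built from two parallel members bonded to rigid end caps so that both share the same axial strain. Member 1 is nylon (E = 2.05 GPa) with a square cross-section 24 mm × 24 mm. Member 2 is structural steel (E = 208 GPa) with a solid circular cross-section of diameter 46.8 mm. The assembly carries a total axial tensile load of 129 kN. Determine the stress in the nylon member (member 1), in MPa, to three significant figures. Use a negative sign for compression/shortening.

0.737 MPa

A_1 = 576 mm².
A_2 = 1720 mm².
Equal strain + equilibrium ⇒ each member carries load in proportion to AE: A₁E₁ = 1181000 N, A₂E₂ = 357800000 N, ΣAE = 359000000 N.
σ₁ = P·E₁/ΣAE = 129000·2050/359000000 = 0.7367 MPa.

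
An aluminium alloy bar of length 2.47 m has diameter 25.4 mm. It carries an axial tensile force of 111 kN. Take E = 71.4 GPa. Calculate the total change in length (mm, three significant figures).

7.58 mm

A = 506.7 mm².
δ_mech = NL/(AE) = 111000·2470/(506.7·71400) = 7.578 mm.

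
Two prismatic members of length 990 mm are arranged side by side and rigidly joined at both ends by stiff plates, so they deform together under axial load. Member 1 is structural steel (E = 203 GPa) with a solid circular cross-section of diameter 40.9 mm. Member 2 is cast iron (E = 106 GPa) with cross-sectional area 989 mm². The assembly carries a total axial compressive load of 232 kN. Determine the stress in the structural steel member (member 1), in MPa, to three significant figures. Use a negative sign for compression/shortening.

-127 MPa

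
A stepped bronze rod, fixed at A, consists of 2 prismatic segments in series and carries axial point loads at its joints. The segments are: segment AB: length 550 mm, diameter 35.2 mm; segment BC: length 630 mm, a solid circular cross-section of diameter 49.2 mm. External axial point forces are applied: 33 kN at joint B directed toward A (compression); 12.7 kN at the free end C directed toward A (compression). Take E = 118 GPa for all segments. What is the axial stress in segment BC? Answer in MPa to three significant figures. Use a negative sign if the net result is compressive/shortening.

Internal axial forces (sectioning from the free end, tension +): N_BC = -12.7 kN, N_AB = -45.7 kN.
A_BC = 1901 mm².
σ_BC = N_BC/A_BC = -12700/1901 = -6.68 MPa.

-6.68 MPa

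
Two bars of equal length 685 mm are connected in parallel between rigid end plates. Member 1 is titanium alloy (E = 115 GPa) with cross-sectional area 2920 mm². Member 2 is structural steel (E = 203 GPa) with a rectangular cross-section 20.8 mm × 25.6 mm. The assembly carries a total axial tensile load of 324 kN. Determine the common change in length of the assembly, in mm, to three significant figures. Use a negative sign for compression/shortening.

0.500 mm

A_2 = 532.5 mm².
Equal strain + equilibrium ⇒ each member carries load in proportion to AE: A₁E₁ = 335800000 N, A₂E₂ = 108100000 N, ΣAE = 443900000 N.
δ = PL/ΣAE = 324000·685/443900000 = 0.5 mm.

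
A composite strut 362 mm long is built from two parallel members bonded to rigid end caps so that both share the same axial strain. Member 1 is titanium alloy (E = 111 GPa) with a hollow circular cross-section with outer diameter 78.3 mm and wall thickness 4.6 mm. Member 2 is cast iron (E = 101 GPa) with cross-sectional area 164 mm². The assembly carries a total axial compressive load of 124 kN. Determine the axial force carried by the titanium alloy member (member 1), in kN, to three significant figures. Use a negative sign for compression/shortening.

-109 kN

A_1 = 1065 mm².
Equal strain + equilibrium ⇒ each member carries load in proportion to AE: A₁E₁ = 118200000 N, A₂E₂ = 16560000 N, ΣAE = 134800000 N.
F₁ = P·A₁E₁/ΣAE = -124000·118200000/134800000 = -108800 N.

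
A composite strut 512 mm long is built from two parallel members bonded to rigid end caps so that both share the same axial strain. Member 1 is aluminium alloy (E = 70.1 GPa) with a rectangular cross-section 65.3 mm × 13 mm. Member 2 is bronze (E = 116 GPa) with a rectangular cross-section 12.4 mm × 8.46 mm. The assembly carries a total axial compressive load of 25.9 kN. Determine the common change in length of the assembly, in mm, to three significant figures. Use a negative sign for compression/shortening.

A_1 = 848.9 mm².
A_2 = 104.9 mm².
Equal strain + equilibrium ⇒ each member carries load in proportion to AE: A₁E₁ = 59510000 N, A₂E₂ = 12170000 N, ΣAE = 71680000 N.
δ = PL/ΣAE = -25900·512/71680000 = -0.185 mm.

-0.185 mm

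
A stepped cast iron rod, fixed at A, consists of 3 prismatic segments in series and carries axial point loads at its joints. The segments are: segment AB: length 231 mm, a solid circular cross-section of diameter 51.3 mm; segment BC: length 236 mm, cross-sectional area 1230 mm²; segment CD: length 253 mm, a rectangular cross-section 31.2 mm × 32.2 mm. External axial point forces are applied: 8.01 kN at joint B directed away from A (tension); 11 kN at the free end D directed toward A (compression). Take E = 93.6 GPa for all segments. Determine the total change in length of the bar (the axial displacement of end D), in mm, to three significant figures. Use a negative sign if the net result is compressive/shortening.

-0.0557 mm

Internal axial forces (sectioning from the free end, tension +): N_CD = -11 kN, N_BC = -11 kN, N_AB = -2.99 kN.
A_AB = 2067 mm².
A_CD = 1005 mm².
δ_AB = -2990·231/(2067·93600) = -0.00357 mm
δ_BC = -11000·236/(1230·93600) = -0.02255 mm
δ_CD = -11000·253/(1005·93600) = -0.0296 mm
δ = Σδ_i = -0.05571 mm.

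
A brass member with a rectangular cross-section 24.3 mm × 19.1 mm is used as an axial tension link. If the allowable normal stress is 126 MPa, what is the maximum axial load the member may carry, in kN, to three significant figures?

A = 464.1 mm².
P_max = σ_allow · A = 126 · 464.1 = 58480 N = 58.48 kN.

58.5 kN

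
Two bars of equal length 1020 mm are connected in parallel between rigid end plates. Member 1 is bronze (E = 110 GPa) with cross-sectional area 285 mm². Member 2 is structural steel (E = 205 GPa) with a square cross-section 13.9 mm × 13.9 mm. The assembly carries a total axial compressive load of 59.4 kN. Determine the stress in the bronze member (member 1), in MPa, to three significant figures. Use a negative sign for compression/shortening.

A_2 = 193.2 mm².
Equal strain + equilibrium ⇒ each member carries load in proportion to AE: A₁E₁ = 31350000 N, A₂E₂ = 39610000 N, ΣAE = 70960000 N.
σ₁ = P·E₁/ΣAE = -59400·110000/70960000 = -92.08 MPa.

-92.1 MPa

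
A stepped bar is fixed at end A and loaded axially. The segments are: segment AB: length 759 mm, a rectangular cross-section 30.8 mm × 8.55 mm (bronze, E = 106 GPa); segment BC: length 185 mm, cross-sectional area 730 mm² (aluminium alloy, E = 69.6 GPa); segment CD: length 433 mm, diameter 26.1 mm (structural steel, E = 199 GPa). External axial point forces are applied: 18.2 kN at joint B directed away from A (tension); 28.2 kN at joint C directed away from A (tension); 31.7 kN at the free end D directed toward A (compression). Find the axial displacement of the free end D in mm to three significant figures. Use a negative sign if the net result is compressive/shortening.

0.258 mm

Internal axial forces (sectioning from the free end, tension +): N_CD = -31.7 kN, N_BC = -3.5 kN, N_AB = 14.7 kN.
A_AB = 263.3 mm².
A_CD = 535 mm².
δ_AB = 14700·759/(263.3·106000) = 0.3997 mm
δ_BC = -3500·185/(730·69600) = -0.01274 mm
δ_CD = -31700·433/(535·199000) = -0.1289 mm
δ = Σδ_i = 0.258 mm.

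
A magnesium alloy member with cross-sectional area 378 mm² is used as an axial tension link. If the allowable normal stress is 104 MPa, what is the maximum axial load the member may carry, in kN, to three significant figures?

39.3 kN

P_max = σ_allow · A = 104 · 378 = 39310 N = 39.31 kN.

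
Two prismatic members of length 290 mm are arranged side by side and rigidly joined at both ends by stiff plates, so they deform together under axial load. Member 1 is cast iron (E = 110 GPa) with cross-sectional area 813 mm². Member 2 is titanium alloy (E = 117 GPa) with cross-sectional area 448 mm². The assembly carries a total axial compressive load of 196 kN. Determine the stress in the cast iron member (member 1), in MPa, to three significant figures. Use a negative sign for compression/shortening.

-152 MPa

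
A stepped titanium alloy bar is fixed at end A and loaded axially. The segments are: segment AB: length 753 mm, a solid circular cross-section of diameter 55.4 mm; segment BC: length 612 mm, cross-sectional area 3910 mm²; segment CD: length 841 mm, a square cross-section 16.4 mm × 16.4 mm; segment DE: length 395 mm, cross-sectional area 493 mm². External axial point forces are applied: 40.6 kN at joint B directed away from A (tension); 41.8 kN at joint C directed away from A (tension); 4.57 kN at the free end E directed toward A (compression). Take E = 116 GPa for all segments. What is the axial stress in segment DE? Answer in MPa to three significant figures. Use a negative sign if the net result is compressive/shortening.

-9.27 MPa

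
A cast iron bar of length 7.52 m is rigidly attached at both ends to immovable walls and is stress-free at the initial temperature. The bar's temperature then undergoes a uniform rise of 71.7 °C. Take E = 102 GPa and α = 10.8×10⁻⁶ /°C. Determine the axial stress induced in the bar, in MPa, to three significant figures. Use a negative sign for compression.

-79.0 MPa

Free thermal expansion αLΔT = 10.8e-6 · 7520 · 71.7 = 5.823 mm.
The walls impose strain ε = −(5.823)/7520 = -7.7436e-04; σ = Eε = 102000 · -7.7436e-04 = -78.98 MPa.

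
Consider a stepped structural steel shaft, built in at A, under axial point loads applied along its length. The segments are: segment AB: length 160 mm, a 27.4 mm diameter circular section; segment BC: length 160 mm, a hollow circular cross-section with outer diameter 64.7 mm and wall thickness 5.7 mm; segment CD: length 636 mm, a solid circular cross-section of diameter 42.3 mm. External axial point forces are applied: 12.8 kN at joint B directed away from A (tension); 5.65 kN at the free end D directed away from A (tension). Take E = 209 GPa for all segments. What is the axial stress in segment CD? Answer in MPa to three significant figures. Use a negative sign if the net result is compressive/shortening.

Internal axial forces (sectioning from the free end, tension +): N_CD = 5.65 kN, N_BC = 5.65 kN, N_AB = 18.45 kN.
A_CD = 1405 mm².
σ_CD = N_CD/A_CD = 5650/1405 = 4.02 MPa.

4.02 MPa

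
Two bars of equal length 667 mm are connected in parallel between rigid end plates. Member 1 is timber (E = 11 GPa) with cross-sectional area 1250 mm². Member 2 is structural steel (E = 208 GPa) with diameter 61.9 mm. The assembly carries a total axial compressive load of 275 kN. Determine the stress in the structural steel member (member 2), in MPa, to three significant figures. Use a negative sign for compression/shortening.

-89.4 MPa

A_2 = 3009 mm².
Equal strain + equilibrium ⇒ each member carries load in proportion to AE: A₁E₁ = 13750000 N, A₂E₂ = 625900000 N, ΣAE = 639700000 N.
σ₂ = P·E₂/ΣAE = -275000·208000/639700000 = -89.42 MPa.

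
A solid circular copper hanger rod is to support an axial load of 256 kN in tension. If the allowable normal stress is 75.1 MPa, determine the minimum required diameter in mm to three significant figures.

Required area A ≥ P/σ_allow = 256000/75.1 = 3409 mm².
For a solid circular section, d ≥ √(4A/π) = 65.88 mm.

65.9 mm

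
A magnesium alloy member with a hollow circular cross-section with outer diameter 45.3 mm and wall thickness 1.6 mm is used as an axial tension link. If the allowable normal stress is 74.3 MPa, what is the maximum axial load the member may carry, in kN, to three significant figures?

A = 219.7 mm².
P_max = σ_allow · A = 74.3 · 219.7 = 16320 N = 16.32 kN.

16.3 kN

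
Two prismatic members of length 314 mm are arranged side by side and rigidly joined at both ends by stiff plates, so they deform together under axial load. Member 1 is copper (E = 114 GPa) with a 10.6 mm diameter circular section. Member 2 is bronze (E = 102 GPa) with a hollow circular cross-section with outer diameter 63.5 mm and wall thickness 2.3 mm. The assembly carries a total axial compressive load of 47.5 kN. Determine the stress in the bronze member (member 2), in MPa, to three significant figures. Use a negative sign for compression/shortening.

-87.8 MPa

A_1 = 88.25 mm².
A_2 = 442.2 mm².
Equal strain + equilibrium ⇒ each member carries load in proportion to AE: A₁E₁ = 10060000 N, A₂E₂ = 45110000 N, ΣAE = 55170000 N.
σ₂ = P·E₂/ΣAE = -47500·102000/55170000 = -87.83 MPa.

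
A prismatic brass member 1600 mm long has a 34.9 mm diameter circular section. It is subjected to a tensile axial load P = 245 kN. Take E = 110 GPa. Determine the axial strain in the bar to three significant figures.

0.00233

A = 956.6 mm².
σ = N/A = 256.1 MPa; ε = σ/E = 256.1/110000 = 2.328e-03.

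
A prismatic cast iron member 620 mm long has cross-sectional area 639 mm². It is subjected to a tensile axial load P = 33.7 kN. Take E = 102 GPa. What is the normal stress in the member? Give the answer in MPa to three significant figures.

σ = N/A = 33700/639 = 52.74 MPa.

52.7 MPa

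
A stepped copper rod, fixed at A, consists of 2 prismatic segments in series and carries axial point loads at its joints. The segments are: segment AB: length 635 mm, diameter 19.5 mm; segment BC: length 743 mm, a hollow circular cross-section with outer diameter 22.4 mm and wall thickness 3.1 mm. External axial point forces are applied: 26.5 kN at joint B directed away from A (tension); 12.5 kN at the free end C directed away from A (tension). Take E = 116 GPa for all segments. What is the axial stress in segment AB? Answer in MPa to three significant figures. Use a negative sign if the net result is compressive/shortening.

131 MPa

Internal axial forces (sectioning from the free end, tension +): N_BC = 12.5 kN, N_AB = 39 kN.
A_AB = 298.6 mm².
σ_AB = N_AB/A_AB = 39000/298.6 = 130.6 MPa.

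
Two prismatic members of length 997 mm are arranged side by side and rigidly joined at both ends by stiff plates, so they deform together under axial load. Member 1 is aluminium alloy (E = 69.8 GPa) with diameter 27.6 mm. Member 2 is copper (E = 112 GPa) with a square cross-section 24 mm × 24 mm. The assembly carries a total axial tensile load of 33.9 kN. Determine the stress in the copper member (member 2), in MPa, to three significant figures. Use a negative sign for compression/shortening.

35.7 MPa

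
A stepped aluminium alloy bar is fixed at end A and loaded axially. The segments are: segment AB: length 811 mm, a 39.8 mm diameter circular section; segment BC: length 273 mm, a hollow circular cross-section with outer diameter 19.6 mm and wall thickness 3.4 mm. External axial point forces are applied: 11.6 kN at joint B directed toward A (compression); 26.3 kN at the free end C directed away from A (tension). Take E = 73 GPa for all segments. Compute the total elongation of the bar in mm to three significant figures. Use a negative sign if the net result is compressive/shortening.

0.700 mm

Internal axial forces (sectioning from the free end, tension +): N_BC = 26.3 kN, N_AB = 14.7 kN.
A_AB = 1244 mm².
A_BC = 173 mm².
δ_AB = 14700·811/(1244·73000) = 0.1313 mm
δ_BC = 26300·273/(173·73000) = 0.5684 mm
δ = Σδ_i = 0.6997 mm.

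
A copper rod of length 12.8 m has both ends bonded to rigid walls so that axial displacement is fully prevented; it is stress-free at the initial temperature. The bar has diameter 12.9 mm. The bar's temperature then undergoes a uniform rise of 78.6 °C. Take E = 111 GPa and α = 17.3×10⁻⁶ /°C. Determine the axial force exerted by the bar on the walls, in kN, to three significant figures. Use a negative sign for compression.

Free thermal expansion αLΔT = 17.3e-6 · 12800 · 78.6 = 17.41 mm.
The walls impose strain ε = −(17.41)/12800 = -1.3598e-03; σ = Eε = 111000 · -1.3598e-03 = -150.9 MPa.
Wall reaction R = σ·A = -150.9·130.7 = -19730 N = -19.73 kN.

-19.7 kN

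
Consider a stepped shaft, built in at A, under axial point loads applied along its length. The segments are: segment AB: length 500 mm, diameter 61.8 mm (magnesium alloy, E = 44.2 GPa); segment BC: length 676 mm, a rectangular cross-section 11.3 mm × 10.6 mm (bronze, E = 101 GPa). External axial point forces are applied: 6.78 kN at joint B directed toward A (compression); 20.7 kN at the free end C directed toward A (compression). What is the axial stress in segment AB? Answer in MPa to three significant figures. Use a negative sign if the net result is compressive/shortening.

Internal axial forces (sectioning from the free end, tension +): N_BC = -20.7 kN, N_AB = -27.48 kN.
A_AB = 3000 mm².
σ_AB = N_AB/A_AB = -27480/3000 = -9.161 MPa.

-9.16 MPa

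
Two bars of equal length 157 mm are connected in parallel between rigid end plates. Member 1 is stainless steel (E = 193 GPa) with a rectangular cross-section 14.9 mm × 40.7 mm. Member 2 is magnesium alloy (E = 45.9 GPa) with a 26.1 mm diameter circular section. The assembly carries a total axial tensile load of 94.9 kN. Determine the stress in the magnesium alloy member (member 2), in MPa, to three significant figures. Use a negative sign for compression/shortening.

30.8 MPa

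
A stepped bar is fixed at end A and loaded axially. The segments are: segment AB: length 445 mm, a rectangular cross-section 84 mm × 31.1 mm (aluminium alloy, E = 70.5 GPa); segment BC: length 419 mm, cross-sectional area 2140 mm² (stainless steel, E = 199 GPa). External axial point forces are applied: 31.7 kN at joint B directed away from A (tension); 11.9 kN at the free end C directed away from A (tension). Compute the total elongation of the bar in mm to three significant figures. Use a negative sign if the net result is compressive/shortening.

0.117 mm

Internal axial forces (sectioning from the free end, tension +): N_BC = 11.9 kN, N_AB = 43.6 kN.
A_AB = 2612 mm².
δ_AB = 43600·445/(2612·70500) = 0.1053 mm
δ_BC = 11900·419/(2140·199000) = 0.01171 mm
δ = Σδ_i = 0.1171 mm.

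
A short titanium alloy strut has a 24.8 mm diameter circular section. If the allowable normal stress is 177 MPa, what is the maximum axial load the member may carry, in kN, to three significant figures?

A = 483.1 mm².
P_max = σ_allow · A = 177 · 483.1 = 85500 N = 85.5 kN.

85.5 kN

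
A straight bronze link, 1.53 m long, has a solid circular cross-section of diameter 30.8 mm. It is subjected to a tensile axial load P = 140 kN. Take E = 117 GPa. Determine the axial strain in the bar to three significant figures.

A = 745.1 mm².
σ = N/A = 187.9 MPa; ε = σ/E = 187.9/117000 = 1.606e-03.

0.00161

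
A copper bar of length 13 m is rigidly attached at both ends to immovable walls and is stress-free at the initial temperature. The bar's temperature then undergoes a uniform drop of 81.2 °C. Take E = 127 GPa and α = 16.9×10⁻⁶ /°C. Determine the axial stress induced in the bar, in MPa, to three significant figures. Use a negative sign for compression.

174 MPa

Free thermal expansion αLΔT = 16.9e-6 · 13000 · -81.2 = -17.84 mm.
The walls impose strain ε = −(-17.84)/13000 = 1.3723e-03; σ = Eε = 127000 · 1.3723e-03 = 174.3 MPa.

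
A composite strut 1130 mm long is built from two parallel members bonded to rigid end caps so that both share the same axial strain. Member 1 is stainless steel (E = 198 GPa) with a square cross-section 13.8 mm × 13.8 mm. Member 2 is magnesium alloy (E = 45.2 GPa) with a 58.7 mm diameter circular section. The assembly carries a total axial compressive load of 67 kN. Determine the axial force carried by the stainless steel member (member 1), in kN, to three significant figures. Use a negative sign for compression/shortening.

A_1 = 190.4 mm².
A_2 = 2706 mm².
Equal strain + equilibrium ⇒ each member carries load in proportion to AE: A₁E₁ = 37710000 N, A₂E₂ = 122300000 N, ΣAE = 160000000 N.
F₁ = P·A₁E₁/ΣAE = -67000·37710000/160000000 = -15790 N.

-15.8 kN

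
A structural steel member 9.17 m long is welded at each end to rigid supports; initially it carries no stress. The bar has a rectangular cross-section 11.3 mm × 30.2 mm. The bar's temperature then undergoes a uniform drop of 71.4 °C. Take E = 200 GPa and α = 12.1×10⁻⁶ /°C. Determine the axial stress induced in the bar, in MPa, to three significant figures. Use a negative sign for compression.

Free thermal expansion αLΔT = 12.1e-6 · 9170 · -71.4 = -7.922 mm.
The walls impose strain ε = −(-7.922)/9170 = 8.6394e-04; σ = Eε = 200000 · 8.6394e-04 = 172.8 MPa.

173 MPa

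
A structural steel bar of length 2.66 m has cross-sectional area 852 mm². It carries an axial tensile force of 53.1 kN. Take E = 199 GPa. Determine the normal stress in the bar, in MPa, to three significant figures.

62.3 MPa

σ = N/A = 53100/852 = 62.32 MPa.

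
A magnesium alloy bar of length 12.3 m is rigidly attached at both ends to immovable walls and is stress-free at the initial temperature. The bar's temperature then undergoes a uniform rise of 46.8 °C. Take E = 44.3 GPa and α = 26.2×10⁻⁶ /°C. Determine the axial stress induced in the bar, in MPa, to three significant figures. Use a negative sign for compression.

Free thermal expansion αLΔT = 26.2e-6 · 12300 · 46.8 = 15.08 mm.
The walls impose strain ε = −(15.08)/12300 = -1.2262e-03; σ = Eε = 44300 · -1.2262e-03 = -54.32 MPa.

-54.3 MPa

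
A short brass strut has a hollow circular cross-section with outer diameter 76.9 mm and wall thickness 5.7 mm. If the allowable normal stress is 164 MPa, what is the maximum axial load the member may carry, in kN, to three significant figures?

A = 1275 mm².
P_max = σ_allow · A = 164 · 1275 = 209100 N = 209.1 kN.

209 kN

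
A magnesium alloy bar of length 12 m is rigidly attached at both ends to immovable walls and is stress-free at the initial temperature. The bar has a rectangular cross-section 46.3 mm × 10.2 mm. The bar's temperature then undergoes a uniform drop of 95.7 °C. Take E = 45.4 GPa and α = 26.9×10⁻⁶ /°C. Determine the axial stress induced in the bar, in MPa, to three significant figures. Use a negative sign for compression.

Free thermal expansion αLΔT = 26.9e-6 · 12000 · -95.7 = -30.89 mm.
The walls impose strain ε = −(-30.89)/12000 = 2.5743e-03; σ = Eε = 45400 · 2.5743e-03 = 116.9 MPa.

117 MPa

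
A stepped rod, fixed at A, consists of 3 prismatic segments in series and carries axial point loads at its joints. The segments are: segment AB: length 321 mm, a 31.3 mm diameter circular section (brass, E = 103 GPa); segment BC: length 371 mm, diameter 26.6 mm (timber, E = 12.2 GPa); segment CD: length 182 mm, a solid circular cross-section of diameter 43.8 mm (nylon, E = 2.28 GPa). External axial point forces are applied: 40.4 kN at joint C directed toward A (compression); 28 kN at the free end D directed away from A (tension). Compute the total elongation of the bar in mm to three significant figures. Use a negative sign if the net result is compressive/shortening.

Internal axial forces (sectioning from the free end, tension +): N_CD = 28 kN, N_BC = -12.4 kN, N_AB = -12.4 kN.
A_AB = 769.4 mm².
A_BC = 555.7 mm².
A_CD = 1507 mm².
δ_AB = -12400·321/(769.4·103000) = -0.05022 mm
δ_BC = -12400·371/(555.7·12200) = -0.6786 mm
δ_CD = 28000·182/(1507·2280) = 1.483 mm
δ = Σδ_i = 0.7546 mm.

0.755 mm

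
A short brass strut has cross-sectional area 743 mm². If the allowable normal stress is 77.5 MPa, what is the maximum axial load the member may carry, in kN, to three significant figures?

57.6 kN

P_max = σ_allow · A = 77.5 · 743 = 57580 N = 57.58 kN.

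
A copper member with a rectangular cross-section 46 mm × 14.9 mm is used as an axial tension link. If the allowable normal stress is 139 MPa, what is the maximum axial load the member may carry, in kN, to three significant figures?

95.3 kN

A = 685.4 mm².
P_max = σ_allow · A = 139 · 685.4 = 95270 N = 95.27 kN.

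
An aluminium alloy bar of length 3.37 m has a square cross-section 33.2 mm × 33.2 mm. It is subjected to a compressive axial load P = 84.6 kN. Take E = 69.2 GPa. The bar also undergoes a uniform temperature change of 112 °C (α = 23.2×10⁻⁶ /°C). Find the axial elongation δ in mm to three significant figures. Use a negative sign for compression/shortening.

5.02 mm

A = 1102 mm².
δ_mech = NL/(AE) = -84600·3370/(1102·69200) = -3.738 mm.
δ_thermal = αLΔT = 23.2e-6·3370·112 = 8.757 mm.
δ = δ_mech + δ_thermal = 5.019 mm.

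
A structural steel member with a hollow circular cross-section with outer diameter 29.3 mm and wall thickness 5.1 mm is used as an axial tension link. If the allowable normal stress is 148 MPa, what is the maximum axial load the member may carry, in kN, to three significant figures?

A = 387.7 mm².
P_max = σ_allow · A = 148 · 387.7 = 57380 N = 57.38 kN.

57.4 kN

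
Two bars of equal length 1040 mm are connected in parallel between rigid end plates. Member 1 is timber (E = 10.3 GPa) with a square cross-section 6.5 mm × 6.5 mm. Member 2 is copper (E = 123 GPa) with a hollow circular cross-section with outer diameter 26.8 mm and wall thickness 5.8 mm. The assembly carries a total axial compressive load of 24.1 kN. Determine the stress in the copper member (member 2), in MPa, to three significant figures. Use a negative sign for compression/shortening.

A_1 = 42.25 mm².
A_2 = 382.6 mm².
Equal strain + equilibrium ⇒ each member carries load in proportion to AE: A₁E₁ = 435200 N, A₂E₂ = 47070000 N, ΣAE = 47500000 N.
σ₂ = P·E₂/ΣAE = -24100·123000/47500000 = -62.41 MPa.

-62.4 MPa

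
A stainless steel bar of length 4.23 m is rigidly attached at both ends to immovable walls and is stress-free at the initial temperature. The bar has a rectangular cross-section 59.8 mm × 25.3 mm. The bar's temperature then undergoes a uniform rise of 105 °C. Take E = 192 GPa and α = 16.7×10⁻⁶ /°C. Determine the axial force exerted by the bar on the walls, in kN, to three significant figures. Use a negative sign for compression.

Free thermal expansion αLΔT = 16.7e-6 · 4230 · 105 = 7.417 mm.
The walls impose strain ε = −(7.417)/4230 = -1.7535e-03; σ = Eε = 192000 · -1.7535e-03 = -336.7 MPa.
Wall reaction R = σ·A = -336.7·1513 = -509400 N = -509.4 kN.

-509 kN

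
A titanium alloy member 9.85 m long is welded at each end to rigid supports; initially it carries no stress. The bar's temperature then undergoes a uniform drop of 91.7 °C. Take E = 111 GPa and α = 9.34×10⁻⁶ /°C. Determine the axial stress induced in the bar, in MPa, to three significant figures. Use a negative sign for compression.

Free thermal expansion αLΔT = 9.34e-6 · 9850 · -91.7 = -8.436 mm.
The walls impose strain ε = −(-8.436)/9850 = 8.5648e-04; σ = Eε = 111000 · 8.5648e-04 = 95.07 MPa.

95.1 MPa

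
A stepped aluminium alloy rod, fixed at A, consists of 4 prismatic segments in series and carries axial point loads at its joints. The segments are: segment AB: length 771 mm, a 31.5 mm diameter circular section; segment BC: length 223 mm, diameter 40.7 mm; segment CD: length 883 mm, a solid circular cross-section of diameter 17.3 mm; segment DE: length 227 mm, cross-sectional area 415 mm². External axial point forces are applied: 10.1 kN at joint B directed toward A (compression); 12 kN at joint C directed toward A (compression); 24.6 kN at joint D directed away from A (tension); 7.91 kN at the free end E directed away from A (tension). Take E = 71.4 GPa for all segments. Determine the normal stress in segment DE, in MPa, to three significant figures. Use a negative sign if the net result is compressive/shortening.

19.1 MPa

Internal axial forces (sectioning from the free end, tension +): N_DE = 7.91 kN, N_CD = 32.51 kN, N_BC = 20.51 kN, N_AB = 10.41 kN.
σ_DE = N_DE/A_DE = 7910/415 = 19.06 MPa.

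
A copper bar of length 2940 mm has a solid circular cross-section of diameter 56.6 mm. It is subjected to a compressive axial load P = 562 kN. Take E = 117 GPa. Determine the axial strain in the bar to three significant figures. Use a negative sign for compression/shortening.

-0.00191

A = 2516 mm².
σ = N/A = -223.4 MPa; ε = σ/E = -223.4/117000 = -1.909e-03.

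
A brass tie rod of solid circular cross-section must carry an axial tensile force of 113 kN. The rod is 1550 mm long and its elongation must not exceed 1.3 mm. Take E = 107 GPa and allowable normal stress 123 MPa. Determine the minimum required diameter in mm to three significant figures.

40.0 mm

Required area A ≥ P/σ_allow = 113000/123 = 918.7 mm².
For a solid circular section, d ≥ √(4A/π) = 34.2 mm.
Elongation limit: A ≥ PL/(Eδ_allow) = 113000·1550/(107000·1.3) = 1259 mm² ⇒ d ≥ 40.04 mm.
The elongation limit governs.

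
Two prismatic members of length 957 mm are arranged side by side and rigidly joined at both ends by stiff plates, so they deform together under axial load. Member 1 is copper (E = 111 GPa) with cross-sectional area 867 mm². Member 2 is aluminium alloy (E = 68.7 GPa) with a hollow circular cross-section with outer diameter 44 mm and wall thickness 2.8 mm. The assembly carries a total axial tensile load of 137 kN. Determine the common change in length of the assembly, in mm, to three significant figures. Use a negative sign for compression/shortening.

1.08 mm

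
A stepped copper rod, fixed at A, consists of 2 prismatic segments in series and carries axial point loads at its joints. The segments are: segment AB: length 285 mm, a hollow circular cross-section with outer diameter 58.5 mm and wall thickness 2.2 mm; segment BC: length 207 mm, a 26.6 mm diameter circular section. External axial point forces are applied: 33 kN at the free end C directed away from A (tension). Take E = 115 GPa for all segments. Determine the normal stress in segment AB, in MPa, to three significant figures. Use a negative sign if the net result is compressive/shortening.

84.8 MPa

Internal axial forces (sectioning from the free end, tension +): N_BC = 33 kN, N_AB = 33 kN.
A_AB = 389.1 mm².
σ_AB = N_AB/A_AB = 33000/389.1 = 84.81 MPa.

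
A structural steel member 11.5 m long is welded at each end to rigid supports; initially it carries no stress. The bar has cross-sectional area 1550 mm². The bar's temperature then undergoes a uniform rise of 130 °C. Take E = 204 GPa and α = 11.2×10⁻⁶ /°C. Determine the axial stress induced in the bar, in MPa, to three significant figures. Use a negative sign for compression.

Free thermal expansion αLΔT = 11.2e-6 · 11500 · 130 = 16.74 mm.
The walls impose strain ε = −(16.74)/11500 = -1.4560e-03; σ = Eε = 204000 · -1.4560e-03 = -297 MPa.

-297 MPa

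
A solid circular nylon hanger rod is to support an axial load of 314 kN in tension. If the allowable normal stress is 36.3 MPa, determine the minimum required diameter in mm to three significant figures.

105 mm

Required area A ≥ P/σ_allow = 314000/36.3 = 8650 mm².
For a solid circular section, d ≥ √(4A/π) = 104.9 mm.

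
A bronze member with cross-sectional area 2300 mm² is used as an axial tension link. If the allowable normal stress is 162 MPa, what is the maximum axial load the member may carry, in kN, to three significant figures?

373 kN

P_max = σ_allow · A = 162 · 2300 = 372600 N = 372.6 kN.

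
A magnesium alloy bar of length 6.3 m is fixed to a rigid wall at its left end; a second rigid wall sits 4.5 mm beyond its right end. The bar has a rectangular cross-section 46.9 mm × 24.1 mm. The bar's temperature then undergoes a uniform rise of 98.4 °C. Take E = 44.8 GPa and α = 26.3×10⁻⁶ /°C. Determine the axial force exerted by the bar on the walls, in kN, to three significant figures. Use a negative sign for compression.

Free thermal expansion αLΔT = 26.3e-6 · 6300 · 98.4 = 16.3 mm.
The walls engage after the gap closes; constrained expansion = 16.3 − 4.5 = 11.8 mm.
The walls impose strain ε = −(11.8)/6300 = -1.8736e-03; σ = Eε = 44800 · -1.8736e-03 = -83.94 MPa.
Wall reaction R = σ·A = -83.94·1130 = -94880 N = -94.88 kN.

-94.9 kN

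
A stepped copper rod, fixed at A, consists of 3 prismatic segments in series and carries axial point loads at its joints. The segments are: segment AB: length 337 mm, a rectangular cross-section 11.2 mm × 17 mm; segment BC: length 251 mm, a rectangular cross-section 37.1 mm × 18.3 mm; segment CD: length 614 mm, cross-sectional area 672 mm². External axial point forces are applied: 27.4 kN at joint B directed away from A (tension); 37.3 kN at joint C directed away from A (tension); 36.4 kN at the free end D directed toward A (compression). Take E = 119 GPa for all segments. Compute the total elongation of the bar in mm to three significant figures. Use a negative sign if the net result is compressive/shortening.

Internal axial forces (sectioning from the free end, tension +): N_CD = -36.4 kN, N_BC = 0.9 kN, N_AB = 28.3 kN.
A_AB = 190.4 mm².
A_BC = 678.9 mm².
δ_AB = 28300·337/(190.4·119000) = 0.4209 mm
δ_BC = 900·251/(678.9·119000) = 0.002796 mm
δ_CD = -36400·614/(672·119000) = -0.2795 mm
δ = Σδ_i = 0.1442 mm.

0.144 mm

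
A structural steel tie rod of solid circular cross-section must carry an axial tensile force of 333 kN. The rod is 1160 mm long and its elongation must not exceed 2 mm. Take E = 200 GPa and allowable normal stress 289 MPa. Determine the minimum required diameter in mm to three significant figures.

38.3 mm

Required area A ≥ P/σ_allow = 333000/289 = 1152 mm².
For a solid circular section, d ≥ √(4A/π) = 38.3 mm.
Elongation limit: A ≥ PL/(Eδ_allow) = 333000·1160/(200000·2) = 965.7 mm² ⇒ d ≥ 35.07 mm.
The stress limit governs.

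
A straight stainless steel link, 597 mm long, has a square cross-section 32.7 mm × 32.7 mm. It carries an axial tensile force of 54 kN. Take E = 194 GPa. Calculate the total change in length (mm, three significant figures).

A = 1069 mm².
δ_mech = NL/(AE) = 54000·597/(1069·194000) = 0.1554 mm.

0.155 mm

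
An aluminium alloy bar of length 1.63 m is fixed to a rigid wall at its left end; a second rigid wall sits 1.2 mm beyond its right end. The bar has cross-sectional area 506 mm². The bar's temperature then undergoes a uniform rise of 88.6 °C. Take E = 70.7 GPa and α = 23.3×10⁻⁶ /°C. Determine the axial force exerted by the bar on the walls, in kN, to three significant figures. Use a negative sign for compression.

Free thermal expansion αLΔT = 23.3e-6 · 1630 · 88.6 = 3.365 mm.
The walls engage after the gap closes; constrained expansion = 3.365 − 1.2 = 2.165 mm.
The walls impose strain ε = −(2.165)/1630 = -1.3282e-03; σ = Eε = 70700 · -1.3282e-03 = -93.9 MPa.
Wall reaction R = σ·A = -93.9·506 = -47510 N = -47.51 kN.

-47.5 kN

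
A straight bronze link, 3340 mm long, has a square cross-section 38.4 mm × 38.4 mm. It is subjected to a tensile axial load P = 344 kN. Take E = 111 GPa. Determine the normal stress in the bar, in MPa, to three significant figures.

233 MPa

A = 1475 mm².
σ = N/A = 344000/1475 = 233.3 MPa.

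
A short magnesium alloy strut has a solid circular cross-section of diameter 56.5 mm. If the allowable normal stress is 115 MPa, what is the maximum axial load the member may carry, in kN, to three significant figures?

288 kN

A = 2507 mm².
P_max = σ_allow · A = 115 · 2507 = 288300 N = 288.3 kN.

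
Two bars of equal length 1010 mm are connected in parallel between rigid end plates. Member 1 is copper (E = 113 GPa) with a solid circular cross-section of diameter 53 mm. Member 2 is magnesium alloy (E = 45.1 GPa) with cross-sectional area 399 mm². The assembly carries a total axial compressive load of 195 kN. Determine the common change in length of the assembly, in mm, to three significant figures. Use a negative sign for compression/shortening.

A_1 = 2206 mm².
Equal strain + equilibrium ⇒ each member carries load in proportion to AE: A₁E₁ = 249300000 N, A₂E₂ = 17990000 N, ΣAE = 267300000 N.
δ = PL/ΣAE = -195000·1010/267300000 = -0.7368 mm.

-0.737 mm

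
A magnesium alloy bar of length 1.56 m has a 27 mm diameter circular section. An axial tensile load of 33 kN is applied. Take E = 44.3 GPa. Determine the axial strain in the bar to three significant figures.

A = 572.6 mm².
σ = N/A = 57.64 MPa; ε = σ/E = 57.64/44300 = 1.301e-03.

0.00130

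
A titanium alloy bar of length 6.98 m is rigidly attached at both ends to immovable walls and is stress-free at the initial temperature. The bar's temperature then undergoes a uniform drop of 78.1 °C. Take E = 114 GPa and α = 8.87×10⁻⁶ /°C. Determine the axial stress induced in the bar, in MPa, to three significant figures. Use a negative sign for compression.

79.0 MPa

Free thermal expansion αLΔT = 8.87e-6 · 6980 · -78.1 = -4.835 mm.
The walls impose strain ε = −(-4.835)/6980 = 6.9275e-04; σ = Eε = 114000 · 6.9275e-04 = 78.97 MPa.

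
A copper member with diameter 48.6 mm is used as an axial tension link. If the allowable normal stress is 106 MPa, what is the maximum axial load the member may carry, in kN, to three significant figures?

197 kN

A = 1855 mm².
P_max = σ_allow · A = 106 · 1855 = 196600 N = 196.6 kN.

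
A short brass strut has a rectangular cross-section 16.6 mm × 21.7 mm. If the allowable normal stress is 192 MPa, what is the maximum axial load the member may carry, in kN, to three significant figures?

69.2 kN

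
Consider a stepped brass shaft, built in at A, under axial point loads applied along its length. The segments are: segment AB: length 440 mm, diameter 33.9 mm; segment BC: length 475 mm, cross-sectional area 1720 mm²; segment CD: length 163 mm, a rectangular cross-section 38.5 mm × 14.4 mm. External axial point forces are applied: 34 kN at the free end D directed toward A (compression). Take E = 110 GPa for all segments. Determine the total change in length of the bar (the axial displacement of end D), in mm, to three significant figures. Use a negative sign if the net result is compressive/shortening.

Internal axial forces (sectioning from the free end, tension +): N_CD = -34 kN, N_BC = -34 kN, N_AB = -34 kN.
A_AB = 902.6 mm².
A_CD = 554.4 mm².
δ_AB = -34000·440/(902.6·110000) = -0.1507 mm
δ_BC = -34000·475/(1720·110000) = -0.08536 mm
δ_CD = -34000·163/(554.4·110000) = -0.09088 mm
δ = Σδ_i = -0.3269 mm.

-0.327 mm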